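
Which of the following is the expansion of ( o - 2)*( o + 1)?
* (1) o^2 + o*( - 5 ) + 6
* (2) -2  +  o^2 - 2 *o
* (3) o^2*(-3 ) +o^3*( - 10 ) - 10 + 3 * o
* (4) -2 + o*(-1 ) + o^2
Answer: 4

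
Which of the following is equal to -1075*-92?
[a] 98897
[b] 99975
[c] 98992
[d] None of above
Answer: d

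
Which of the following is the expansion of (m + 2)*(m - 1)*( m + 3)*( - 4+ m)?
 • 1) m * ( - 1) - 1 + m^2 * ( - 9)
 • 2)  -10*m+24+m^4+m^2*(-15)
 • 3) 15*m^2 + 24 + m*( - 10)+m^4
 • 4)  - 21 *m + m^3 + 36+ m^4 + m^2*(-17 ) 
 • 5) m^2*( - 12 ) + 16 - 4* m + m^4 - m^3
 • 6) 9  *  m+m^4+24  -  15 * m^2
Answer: 2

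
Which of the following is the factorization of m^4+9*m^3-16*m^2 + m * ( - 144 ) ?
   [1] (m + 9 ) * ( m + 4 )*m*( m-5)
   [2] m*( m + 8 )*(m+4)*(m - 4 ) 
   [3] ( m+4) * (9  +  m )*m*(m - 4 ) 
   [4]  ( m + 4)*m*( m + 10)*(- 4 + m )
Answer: 3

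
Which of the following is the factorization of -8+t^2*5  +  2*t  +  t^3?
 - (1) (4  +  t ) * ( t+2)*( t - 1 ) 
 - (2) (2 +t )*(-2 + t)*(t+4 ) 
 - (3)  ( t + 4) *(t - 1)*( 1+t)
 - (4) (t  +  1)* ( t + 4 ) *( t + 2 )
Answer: 1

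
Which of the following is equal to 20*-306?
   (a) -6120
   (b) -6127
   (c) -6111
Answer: a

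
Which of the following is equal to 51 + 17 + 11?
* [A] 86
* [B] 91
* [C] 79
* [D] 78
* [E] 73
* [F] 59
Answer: C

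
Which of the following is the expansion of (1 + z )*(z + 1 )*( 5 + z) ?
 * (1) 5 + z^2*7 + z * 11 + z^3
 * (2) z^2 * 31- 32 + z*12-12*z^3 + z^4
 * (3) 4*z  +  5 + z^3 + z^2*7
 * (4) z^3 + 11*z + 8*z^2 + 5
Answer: 1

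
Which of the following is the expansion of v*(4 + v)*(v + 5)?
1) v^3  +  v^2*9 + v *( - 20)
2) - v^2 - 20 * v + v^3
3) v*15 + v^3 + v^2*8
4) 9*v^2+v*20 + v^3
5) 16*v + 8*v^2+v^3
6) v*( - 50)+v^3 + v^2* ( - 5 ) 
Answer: 4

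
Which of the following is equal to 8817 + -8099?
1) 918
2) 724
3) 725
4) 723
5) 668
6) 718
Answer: 6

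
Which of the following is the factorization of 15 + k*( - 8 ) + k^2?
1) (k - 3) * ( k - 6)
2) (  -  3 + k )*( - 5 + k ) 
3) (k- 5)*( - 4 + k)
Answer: 2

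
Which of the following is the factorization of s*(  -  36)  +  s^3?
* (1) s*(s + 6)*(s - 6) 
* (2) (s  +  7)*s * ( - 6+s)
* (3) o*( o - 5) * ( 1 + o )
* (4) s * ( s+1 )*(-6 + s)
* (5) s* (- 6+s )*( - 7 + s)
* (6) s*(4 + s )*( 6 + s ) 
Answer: 1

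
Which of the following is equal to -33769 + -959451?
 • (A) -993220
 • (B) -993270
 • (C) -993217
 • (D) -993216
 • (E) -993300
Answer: A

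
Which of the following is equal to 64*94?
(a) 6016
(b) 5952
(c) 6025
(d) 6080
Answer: a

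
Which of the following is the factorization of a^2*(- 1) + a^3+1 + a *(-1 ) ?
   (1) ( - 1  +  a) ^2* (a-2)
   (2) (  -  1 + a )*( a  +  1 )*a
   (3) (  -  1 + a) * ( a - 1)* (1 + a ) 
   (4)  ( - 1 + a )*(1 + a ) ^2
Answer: 3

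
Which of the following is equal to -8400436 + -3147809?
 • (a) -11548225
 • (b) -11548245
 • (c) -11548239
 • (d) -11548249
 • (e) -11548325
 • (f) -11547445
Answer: b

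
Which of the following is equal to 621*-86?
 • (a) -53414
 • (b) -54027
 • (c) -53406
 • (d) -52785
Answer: c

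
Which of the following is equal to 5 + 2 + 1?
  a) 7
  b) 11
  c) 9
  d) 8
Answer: d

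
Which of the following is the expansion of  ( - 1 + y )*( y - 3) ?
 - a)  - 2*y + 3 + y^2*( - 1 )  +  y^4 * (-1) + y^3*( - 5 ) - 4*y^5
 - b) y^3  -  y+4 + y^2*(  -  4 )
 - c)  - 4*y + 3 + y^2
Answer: c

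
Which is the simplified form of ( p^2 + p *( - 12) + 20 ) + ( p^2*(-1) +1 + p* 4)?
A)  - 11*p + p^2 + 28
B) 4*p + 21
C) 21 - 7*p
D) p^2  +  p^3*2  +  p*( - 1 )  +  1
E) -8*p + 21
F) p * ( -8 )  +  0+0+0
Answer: E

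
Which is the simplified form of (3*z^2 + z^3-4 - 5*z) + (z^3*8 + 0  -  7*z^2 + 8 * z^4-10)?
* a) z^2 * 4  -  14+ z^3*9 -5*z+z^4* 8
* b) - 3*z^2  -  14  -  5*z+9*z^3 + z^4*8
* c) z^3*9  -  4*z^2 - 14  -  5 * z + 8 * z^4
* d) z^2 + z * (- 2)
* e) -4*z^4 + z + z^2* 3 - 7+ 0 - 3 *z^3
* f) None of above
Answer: c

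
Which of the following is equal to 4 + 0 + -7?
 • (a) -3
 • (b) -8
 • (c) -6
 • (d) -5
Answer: a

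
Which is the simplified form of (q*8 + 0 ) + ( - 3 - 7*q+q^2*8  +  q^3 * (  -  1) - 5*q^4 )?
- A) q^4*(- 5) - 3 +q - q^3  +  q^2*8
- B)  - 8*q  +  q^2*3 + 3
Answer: A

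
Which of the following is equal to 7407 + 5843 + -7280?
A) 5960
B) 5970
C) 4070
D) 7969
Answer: B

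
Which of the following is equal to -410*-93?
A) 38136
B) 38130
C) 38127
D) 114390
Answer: B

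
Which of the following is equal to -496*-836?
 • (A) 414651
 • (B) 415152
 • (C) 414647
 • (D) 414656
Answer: D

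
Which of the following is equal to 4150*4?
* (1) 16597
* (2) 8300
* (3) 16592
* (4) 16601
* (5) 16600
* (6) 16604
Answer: 5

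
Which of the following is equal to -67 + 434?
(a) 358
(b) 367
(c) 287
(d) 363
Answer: b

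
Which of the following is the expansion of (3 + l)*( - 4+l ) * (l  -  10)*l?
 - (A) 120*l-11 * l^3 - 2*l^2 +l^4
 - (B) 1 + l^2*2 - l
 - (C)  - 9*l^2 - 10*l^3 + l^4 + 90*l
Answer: A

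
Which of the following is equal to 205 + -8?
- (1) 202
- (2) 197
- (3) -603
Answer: 2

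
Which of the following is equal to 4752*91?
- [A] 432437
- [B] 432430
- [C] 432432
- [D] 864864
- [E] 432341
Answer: C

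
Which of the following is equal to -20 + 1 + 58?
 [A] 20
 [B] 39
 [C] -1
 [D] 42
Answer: B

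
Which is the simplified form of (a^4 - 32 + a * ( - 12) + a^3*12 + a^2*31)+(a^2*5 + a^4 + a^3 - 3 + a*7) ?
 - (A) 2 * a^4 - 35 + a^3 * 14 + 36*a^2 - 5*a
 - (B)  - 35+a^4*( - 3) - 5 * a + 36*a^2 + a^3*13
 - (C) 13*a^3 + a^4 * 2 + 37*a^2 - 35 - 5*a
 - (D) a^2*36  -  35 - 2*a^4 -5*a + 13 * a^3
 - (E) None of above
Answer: E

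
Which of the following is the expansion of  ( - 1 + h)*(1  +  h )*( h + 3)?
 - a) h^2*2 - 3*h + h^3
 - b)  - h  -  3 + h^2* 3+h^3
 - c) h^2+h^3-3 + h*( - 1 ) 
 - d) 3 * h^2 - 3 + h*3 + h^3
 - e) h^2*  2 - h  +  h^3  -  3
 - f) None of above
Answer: b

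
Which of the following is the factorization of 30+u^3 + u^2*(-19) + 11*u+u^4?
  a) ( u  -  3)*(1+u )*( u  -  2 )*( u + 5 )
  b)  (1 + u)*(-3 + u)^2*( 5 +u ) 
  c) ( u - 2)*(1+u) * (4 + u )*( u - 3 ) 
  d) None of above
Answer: a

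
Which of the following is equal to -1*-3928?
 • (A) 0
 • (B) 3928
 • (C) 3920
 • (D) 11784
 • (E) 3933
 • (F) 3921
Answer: B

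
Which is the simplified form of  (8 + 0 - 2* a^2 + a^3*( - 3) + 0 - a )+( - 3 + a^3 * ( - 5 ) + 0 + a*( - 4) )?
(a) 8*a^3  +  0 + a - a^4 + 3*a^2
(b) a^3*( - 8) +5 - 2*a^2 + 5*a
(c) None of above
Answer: c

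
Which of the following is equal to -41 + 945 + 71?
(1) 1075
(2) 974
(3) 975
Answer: 3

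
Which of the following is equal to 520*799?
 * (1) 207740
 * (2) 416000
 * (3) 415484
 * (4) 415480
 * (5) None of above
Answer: 4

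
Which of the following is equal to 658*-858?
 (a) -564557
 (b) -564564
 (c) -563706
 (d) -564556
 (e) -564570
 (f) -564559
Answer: b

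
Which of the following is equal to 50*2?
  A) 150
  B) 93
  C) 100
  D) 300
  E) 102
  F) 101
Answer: C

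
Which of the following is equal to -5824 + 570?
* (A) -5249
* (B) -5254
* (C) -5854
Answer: B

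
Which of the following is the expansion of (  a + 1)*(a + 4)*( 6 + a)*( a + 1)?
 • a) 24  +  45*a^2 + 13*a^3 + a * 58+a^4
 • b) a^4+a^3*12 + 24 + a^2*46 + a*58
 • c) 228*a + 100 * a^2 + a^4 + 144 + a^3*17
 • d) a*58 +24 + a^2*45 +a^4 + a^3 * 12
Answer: d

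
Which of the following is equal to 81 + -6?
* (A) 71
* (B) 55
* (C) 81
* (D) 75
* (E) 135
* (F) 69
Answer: D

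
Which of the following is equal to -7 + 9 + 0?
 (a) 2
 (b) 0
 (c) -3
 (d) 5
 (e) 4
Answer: a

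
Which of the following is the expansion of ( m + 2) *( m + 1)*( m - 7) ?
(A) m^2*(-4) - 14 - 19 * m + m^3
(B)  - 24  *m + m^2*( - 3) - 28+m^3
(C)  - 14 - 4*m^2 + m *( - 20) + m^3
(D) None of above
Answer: A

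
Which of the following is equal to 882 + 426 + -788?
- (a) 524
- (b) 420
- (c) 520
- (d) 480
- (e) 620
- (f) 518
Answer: c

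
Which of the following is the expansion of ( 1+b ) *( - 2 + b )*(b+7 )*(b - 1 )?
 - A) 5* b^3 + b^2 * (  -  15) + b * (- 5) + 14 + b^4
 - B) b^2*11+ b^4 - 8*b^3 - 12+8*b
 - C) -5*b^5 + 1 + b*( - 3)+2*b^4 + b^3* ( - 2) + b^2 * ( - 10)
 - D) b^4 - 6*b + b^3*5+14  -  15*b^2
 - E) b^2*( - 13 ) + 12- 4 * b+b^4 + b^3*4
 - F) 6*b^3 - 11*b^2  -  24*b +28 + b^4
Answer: A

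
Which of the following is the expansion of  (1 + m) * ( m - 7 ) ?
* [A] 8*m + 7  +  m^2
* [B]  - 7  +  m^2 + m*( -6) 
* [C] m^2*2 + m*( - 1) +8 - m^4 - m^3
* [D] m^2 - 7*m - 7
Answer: B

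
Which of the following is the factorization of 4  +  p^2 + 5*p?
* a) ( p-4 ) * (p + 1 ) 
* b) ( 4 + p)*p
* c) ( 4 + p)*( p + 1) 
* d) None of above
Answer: c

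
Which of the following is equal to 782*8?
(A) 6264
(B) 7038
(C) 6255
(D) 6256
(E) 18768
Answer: D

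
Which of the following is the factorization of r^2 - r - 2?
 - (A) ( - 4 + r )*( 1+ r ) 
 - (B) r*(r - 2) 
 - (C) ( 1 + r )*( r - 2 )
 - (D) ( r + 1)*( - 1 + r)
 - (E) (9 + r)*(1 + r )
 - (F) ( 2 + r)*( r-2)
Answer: C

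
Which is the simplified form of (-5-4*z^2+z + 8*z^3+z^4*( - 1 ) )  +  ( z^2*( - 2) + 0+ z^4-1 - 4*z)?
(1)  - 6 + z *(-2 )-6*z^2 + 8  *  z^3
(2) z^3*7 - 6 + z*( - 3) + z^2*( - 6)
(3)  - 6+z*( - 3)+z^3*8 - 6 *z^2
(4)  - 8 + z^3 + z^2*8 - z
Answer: 3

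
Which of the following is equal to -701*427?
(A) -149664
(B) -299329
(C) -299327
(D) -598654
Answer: C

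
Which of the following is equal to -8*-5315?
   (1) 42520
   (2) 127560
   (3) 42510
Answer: 1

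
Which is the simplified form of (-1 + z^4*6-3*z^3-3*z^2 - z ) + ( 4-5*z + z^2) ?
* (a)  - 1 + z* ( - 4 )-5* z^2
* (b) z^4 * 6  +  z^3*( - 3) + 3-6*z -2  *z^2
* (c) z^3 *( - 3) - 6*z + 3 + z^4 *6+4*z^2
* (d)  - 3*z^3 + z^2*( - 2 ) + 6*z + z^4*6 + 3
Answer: b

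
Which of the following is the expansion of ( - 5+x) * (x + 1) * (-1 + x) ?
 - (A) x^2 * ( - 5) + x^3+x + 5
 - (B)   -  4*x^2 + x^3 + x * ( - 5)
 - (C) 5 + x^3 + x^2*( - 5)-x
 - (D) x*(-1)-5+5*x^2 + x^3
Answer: C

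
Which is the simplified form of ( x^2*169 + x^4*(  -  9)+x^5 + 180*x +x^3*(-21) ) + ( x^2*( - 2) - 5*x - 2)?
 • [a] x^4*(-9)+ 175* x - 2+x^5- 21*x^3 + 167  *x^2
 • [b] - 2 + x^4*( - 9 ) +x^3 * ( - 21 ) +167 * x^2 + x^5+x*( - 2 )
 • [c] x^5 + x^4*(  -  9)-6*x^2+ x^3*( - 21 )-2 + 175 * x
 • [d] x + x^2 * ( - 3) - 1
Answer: a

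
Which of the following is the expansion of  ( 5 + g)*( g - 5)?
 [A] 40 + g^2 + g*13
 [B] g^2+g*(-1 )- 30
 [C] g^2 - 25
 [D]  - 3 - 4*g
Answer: C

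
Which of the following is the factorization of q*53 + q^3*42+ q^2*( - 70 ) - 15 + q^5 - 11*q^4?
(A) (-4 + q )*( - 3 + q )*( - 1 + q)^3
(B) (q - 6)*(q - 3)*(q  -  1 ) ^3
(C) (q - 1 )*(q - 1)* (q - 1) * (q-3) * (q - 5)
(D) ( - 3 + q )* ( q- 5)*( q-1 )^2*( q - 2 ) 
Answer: C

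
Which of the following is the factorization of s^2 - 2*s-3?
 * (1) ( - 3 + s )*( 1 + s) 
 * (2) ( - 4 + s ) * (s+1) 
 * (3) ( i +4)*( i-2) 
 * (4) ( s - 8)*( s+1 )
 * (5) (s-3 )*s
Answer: 1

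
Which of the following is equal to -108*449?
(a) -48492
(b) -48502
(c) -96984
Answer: a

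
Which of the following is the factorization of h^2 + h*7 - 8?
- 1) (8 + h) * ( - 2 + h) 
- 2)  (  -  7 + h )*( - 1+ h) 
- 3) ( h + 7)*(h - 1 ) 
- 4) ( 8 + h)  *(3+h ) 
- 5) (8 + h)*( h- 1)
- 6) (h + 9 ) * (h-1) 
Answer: 5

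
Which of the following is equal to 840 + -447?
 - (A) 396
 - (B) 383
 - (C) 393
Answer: C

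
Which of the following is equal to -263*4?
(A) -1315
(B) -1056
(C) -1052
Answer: C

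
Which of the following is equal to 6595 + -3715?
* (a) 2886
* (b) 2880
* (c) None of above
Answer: b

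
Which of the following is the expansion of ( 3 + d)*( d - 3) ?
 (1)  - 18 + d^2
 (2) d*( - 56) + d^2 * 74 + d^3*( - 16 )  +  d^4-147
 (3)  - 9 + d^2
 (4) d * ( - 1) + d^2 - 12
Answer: 3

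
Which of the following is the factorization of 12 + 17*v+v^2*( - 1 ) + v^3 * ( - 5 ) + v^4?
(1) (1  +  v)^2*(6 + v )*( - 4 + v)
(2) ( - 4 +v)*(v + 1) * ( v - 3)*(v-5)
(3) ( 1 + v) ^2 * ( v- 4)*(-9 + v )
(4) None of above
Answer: 4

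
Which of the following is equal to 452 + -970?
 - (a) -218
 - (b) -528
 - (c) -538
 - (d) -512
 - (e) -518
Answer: e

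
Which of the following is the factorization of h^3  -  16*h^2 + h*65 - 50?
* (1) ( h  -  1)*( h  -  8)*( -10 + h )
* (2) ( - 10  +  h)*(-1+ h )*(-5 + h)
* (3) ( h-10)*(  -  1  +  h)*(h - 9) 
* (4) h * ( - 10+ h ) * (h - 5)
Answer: 2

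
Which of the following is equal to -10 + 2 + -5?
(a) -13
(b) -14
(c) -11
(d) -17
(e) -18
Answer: a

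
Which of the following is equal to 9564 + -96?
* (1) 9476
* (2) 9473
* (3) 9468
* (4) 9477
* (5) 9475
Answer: 3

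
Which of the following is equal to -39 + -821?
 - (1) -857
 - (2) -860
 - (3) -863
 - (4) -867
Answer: 2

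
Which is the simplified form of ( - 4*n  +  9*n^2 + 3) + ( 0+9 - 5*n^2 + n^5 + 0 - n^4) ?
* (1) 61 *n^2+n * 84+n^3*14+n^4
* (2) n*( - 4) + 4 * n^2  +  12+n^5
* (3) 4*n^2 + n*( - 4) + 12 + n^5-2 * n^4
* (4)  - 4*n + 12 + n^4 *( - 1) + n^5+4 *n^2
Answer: 4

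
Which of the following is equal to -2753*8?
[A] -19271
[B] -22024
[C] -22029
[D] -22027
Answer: B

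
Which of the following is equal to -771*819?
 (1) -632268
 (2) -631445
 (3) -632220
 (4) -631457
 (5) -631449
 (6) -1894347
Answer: 5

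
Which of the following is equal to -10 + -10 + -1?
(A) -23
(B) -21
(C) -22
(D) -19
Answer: B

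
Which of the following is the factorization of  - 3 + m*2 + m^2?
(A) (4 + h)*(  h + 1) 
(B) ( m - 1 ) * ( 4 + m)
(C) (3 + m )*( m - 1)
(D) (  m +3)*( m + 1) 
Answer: C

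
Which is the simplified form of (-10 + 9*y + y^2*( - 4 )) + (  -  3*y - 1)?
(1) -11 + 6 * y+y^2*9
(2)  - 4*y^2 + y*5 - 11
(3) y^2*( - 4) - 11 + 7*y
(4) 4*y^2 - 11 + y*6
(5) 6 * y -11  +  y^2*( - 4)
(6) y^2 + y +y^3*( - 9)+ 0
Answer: 5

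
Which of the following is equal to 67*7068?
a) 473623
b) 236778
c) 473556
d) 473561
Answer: c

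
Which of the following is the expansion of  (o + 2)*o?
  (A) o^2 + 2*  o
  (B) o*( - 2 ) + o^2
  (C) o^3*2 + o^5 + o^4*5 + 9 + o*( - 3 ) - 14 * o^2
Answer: A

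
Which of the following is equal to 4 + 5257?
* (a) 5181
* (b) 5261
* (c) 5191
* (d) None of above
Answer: b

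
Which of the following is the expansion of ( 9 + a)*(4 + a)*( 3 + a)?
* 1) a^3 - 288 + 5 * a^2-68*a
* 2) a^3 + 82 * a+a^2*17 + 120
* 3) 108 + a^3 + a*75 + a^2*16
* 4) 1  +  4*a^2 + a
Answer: 3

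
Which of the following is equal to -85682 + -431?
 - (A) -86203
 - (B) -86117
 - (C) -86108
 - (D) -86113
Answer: D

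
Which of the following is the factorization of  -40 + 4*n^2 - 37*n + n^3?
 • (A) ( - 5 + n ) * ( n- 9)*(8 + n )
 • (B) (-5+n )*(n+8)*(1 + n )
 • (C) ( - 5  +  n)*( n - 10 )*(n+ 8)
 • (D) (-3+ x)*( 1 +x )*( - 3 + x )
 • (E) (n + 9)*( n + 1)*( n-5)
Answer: B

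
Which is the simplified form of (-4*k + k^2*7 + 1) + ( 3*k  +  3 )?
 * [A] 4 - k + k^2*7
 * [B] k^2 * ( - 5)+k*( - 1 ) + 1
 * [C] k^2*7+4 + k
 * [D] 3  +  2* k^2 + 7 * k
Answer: A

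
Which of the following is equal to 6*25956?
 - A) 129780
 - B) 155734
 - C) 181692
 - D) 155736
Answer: D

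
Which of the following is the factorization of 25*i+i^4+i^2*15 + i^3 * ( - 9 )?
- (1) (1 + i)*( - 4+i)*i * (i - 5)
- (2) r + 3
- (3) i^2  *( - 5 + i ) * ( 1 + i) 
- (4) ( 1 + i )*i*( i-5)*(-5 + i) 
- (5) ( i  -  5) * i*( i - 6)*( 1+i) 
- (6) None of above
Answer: 4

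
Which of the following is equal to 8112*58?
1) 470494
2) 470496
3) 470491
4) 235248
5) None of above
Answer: 2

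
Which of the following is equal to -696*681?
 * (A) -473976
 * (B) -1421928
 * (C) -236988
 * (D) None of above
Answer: A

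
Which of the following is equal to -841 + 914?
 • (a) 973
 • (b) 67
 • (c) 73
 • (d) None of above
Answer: c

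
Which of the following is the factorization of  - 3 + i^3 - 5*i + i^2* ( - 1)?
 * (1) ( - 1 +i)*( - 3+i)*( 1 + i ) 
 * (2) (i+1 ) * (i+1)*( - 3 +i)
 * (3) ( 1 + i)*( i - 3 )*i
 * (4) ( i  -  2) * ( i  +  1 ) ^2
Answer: 2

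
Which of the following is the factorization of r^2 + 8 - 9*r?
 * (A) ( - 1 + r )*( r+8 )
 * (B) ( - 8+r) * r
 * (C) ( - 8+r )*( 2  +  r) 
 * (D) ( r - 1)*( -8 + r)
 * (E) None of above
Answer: D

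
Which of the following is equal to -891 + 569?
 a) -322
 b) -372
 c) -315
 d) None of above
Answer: a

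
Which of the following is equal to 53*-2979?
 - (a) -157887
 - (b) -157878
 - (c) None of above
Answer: a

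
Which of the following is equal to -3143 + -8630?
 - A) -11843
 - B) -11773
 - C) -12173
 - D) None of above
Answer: B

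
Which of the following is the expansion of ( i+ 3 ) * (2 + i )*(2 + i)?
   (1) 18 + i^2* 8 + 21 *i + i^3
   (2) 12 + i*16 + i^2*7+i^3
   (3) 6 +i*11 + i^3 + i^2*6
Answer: 2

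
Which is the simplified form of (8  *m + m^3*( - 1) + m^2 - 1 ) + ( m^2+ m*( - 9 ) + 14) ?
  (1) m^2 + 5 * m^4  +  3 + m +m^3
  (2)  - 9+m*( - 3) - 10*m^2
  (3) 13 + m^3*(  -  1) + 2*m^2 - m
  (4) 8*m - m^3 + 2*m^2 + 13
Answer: 3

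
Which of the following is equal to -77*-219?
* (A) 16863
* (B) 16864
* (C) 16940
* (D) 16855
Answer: A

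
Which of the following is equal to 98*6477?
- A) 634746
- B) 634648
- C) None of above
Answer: A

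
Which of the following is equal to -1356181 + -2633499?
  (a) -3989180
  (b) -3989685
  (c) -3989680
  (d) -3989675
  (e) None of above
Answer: c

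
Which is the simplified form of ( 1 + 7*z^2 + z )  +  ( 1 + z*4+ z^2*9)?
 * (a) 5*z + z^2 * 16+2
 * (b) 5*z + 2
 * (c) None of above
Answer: a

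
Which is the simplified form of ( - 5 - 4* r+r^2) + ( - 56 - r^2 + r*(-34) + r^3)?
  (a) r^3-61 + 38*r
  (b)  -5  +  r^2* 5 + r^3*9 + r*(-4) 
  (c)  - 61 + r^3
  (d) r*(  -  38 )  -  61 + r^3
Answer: d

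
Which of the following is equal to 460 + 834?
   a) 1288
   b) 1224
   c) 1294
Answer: c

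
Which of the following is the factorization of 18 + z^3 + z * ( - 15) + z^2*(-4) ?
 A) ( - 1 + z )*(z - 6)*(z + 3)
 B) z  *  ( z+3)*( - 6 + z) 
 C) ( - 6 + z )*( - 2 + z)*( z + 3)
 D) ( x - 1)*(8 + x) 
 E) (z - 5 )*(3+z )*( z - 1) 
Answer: A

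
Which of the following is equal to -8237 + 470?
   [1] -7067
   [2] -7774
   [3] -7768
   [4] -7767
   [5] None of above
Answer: 4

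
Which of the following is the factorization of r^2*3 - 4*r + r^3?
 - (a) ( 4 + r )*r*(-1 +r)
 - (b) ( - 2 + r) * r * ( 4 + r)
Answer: a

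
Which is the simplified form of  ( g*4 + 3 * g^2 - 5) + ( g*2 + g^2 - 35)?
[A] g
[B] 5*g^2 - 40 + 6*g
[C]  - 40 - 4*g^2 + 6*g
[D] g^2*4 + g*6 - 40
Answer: D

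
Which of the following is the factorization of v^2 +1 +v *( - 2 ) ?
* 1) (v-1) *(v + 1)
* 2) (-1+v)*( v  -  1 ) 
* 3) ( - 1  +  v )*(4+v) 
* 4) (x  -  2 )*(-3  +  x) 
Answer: 2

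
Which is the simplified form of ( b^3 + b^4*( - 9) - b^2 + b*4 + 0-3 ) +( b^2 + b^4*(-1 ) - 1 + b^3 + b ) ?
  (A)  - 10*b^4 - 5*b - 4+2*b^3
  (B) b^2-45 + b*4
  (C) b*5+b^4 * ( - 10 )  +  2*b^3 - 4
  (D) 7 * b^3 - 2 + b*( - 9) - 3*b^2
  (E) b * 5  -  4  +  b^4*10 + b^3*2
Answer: C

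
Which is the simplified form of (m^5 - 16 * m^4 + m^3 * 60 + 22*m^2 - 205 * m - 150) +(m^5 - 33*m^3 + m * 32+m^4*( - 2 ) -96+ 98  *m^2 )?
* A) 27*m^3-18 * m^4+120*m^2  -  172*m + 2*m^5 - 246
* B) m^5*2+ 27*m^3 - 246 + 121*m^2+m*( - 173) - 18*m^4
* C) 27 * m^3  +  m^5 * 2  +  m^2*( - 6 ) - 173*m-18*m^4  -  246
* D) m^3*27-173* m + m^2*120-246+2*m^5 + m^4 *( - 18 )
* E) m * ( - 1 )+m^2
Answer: D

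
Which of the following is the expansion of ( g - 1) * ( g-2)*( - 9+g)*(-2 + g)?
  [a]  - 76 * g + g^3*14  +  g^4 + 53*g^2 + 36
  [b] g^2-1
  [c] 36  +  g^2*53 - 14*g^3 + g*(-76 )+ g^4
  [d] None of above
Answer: c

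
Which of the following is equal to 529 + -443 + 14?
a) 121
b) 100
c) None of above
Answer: b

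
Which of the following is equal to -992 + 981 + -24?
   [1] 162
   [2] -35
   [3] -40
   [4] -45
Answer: 2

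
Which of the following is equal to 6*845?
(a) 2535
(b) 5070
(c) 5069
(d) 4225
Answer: b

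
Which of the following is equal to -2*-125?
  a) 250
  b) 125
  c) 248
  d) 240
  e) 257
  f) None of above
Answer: a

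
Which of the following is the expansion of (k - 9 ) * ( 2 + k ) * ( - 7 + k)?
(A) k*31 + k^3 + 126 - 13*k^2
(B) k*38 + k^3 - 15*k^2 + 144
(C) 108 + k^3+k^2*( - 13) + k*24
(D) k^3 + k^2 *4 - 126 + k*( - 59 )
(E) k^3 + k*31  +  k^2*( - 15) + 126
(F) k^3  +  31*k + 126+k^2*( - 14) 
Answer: F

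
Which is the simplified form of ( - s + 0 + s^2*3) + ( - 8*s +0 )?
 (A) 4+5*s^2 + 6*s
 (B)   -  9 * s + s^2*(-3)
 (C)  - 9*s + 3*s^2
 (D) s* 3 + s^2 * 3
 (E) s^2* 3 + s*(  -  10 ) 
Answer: C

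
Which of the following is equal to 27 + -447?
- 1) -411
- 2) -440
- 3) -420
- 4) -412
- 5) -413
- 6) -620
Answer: 3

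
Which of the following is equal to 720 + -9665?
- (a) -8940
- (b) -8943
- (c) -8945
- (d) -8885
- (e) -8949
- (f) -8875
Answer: c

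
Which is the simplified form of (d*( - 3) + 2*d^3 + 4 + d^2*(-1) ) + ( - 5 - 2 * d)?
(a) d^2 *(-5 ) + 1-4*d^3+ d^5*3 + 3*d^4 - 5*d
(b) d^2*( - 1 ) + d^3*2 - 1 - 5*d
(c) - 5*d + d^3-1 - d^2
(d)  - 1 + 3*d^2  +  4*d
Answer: b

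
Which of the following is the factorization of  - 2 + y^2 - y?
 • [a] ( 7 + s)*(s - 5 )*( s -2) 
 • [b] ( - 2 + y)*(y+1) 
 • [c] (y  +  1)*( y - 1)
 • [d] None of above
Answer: b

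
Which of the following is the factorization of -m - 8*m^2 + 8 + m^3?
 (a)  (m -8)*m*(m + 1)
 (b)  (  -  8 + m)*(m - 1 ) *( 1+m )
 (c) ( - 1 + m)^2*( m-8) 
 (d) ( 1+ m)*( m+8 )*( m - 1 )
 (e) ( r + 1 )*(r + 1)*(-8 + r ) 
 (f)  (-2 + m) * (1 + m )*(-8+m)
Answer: b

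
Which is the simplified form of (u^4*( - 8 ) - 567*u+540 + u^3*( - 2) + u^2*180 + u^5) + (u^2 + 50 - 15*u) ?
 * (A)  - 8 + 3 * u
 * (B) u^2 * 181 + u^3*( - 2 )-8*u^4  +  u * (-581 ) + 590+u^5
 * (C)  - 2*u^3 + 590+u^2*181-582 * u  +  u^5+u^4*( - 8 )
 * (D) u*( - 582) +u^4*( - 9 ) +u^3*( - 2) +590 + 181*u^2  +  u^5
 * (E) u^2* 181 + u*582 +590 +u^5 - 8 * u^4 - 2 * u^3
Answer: C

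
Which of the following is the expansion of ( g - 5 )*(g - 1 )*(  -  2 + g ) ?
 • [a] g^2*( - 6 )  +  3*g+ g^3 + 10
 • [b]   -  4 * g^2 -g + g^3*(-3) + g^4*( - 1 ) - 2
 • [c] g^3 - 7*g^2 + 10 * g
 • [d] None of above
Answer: d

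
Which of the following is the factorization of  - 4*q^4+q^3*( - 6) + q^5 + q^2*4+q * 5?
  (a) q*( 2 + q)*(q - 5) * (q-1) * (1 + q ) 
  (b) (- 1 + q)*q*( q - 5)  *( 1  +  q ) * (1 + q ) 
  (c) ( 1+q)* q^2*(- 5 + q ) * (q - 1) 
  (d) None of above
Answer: b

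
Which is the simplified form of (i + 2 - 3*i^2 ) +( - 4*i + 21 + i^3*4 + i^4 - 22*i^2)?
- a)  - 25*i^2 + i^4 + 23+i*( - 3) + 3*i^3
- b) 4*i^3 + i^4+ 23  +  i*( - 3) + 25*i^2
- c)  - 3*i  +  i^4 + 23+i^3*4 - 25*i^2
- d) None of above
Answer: c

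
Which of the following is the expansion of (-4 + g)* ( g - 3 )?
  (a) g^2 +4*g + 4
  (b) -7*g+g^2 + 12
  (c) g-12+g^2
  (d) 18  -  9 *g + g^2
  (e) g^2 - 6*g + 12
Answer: b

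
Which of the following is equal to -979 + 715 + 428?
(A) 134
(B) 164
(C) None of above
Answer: B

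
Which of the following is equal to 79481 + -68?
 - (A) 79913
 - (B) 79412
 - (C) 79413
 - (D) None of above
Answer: C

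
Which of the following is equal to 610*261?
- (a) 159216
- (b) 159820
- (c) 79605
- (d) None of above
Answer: d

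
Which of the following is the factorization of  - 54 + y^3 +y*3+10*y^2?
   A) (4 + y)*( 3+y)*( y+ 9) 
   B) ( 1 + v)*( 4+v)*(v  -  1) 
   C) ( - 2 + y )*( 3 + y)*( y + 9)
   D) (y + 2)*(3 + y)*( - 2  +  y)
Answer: C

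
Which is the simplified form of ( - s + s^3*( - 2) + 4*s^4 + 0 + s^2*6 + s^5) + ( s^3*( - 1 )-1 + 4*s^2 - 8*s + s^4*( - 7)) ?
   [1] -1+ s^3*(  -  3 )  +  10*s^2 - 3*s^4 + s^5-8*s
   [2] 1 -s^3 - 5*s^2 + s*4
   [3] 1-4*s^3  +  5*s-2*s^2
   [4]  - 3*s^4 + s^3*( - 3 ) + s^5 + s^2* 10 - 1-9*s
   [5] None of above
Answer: 4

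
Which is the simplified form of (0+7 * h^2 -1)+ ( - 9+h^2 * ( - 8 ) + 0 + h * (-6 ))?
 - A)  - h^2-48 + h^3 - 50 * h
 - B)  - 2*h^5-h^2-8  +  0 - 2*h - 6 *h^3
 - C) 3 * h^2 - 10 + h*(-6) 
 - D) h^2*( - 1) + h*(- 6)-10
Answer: D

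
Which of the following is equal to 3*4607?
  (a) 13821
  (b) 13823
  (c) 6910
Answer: a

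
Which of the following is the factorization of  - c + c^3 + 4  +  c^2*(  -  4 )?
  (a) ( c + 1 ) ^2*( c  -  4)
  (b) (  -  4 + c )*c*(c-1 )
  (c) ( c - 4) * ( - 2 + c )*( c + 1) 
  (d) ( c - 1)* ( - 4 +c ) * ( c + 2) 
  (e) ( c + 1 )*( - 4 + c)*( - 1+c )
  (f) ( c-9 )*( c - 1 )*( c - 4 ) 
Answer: e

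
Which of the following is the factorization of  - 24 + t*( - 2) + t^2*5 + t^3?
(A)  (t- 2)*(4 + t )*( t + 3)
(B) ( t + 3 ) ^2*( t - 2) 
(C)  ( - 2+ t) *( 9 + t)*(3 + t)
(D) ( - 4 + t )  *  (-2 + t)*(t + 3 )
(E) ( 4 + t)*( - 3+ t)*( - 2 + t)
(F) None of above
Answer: A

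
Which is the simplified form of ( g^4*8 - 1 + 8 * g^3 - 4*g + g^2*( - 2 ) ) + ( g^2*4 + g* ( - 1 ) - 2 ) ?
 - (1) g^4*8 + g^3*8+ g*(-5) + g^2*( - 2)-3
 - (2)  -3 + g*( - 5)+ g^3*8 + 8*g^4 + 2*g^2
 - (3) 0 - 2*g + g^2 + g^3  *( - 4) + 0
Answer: 2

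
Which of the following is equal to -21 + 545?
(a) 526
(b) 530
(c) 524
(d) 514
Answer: c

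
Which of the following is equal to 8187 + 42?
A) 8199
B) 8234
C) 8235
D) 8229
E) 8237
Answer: D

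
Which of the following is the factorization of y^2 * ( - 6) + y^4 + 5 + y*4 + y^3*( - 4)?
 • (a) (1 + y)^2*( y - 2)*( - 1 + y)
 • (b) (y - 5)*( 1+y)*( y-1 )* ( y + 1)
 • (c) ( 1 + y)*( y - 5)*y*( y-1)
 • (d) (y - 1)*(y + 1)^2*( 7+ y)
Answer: b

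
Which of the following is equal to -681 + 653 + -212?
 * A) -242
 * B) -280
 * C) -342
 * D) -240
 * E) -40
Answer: D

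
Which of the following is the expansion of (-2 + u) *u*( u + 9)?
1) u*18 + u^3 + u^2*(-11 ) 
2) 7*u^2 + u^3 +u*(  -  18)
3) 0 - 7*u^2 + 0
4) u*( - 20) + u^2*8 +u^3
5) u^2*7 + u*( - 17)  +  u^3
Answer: 2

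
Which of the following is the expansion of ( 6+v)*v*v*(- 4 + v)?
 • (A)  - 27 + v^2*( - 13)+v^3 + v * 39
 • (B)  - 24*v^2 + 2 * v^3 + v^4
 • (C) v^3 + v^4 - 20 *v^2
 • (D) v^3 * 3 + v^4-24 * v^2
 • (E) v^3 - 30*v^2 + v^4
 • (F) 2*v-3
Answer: B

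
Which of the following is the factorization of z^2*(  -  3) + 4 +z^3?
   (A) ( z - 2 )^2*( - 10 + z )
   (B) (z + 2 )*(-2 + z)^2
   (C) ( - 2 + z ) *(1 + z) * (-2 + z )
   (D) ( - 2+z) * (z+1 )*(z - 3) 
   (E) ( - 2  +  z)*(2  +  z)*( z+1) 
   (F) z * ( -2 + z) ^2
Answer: C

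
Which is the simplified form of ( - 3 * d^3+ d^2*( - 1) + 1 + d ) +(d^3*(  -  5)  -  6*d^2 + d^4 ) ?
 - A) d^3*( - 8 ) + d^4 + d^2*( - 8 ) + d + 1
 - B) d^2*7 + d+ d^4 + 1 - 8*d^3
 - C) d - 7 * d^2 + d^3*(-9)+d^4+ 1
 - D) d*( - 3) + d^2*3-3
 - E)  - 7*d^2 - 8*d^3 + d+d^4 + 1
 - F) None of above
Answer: E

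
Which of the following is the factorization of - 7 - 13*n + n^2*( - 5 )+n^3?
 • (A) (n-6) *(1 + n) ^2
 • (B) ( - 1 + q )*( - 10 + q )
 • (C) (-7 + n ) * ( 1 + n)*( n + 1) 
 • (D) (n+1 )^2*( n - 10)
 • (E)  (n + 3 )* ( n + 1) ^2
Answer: C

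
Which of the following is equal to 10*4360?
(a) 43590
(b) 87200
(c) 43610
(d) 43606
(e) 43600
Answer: e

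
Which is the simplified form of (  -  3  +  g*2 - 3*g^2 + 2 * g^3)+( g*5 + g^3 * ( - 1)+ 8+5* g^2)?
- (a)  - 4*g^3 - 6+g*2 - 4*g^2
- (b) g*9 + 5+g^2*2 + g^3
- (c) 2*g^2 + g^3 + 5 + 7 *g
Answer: c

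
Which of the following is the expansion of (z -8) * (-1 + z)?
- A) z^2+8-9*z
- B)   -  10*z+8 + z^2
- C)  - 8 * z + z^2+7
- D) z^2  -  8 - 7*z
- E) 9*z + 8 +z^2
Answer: A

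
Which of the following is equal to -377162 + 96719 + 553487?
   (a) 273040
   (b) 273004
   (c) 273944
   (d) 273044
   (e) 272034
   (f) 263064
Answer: d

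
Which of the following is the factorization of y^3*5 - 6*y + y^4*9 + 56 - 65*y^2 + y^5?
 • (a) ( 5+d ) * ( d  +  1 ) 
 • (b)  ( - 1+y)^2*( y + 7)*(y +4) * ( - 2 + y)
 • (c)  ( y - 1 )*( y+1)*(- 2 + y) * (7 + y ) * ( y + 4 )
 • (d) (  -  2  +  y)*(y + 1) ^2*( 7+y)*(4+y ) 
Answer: c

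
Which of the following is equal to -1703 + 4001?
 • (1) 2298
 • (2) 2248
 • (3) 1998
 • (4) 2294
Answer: 1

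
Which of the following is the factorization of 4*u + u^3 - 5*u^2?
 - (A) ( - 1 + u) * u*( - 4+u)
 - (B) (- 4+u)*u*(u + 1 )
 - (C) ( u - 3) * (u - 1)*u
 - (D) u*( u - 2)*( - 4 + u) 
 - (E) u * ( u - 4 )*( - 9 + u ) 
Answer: A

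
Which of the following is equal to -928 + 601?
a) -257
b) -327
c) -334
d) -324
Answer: b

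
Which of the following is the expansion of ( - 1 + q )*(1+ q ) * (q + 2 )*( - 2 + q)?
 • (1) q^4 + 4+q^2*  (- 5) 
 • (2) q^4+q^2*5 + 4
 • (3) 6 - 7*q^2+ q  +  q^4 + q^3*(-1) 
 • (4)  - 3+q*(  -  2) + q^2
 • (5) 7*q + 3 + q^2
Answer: 1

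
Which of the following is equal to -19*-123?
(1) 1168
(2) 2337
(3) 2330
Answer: 2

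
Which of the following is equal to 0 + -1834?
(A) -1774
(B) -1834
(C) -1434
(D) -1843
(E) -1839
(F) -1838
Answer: B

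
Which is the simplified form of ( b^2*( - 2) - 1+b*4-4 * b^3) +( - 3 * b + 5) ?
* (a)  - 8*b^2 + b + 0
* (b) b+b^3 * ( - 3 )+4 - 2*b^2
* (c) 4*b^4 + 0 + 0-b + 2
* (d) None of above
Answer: d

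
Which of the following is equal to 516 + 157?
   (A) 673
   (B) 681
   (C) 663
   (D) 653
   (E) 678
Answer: A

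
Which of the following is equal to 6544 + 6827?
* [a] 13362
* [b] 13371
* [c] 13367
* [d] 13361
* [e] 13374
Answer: b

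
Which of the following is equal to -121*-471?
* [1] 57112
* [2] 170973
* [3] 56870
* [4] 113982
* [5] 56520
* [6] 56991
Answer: 6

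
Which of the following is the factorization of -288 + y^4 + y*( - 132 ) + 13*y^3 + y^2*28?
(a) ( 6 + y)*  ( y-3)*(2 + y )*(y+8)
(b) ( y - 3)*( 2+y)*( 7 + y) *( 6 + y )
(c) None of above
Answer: a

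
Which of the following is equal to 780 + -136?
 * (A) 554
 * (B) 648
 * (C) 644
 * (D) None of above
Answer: C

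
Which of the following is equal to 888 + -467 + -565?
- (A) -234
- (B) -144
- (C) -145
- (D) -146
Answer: B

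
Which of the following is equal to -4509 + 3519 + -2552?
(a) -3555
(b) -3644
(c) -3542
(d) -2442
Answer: c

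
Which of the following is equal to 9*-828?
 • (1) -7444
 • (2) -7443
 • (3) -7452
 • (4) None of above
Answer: 3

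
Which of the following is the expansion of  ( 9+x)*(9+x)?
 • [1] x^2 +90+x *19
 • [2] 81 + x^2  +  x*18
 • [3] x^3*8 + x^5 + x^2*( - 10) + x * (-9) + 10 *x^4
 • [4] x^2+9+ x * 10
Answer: 2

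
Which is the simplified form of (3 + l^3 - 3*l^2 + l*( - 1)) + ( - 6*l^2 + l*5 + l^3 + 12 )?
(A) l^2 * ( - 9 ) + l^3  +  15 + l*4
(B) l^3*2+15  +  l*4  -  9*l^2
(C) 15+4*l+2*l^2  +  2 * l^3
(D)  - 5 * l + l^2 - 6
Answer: B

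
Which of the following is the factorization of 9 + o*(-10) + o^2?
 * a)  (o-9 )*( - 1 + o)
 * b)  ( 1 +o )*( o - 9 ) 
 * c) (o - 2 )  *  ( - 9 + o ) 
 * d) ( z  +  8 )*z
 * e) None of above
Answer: a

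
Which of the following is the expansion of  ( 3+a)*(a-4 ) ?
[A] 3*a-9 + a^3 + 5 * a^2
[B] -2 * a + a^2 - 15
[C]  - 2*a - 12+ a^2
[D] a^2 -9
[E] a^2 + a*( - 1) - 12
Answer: E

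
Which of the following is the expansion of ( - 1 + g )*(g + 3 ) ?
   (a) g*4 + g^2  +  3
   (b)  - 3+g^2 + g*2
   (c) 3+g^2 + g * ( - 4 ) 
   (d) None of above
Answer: b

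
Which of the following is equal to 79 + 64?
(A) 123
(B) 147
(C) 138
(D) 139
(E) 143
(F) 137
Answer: E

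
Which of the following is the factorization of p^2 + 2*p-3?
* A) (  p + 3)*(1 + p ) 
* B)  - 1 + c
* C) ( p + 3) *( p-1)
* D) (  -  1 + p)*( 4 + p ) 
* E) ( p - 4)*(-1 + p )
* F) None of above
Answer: C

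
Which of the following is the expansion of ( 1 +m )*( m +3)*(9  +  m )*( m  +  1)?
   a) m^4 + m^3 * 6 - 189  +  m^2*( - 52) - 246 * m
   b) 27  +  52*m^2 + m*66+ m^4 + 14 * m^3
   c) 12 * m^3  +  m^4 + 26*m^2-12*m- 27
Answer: b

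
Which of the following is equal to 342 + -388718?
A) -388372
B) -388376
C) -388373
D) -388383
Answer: B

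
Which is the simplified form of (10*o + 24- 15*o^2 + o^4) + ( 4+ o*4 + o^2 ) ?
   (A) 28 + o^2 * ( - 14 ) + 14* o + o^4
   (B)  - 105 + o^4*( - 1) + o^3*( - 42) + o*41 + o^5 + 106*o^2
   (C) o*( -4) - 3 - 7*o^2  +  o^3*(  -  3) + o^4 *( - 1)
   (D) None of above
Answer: A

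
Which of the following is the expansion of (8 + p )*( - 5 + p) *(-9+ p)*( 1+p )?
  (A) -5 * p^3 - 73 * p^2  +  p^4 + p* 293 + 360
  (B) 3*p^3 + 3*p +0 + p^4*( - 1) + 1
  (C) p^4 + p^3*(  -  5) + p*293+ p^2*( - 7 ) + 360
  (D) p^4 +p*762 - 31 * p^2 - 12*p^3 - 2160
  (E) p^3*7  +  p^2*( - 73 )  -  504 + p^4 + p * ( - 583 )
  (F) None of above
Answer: A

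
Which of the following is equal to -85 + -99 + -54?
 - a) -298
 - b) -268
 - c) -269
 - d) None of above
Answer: d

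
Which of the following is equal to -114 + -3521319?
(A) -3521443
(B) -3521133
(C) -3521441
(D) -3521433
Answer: D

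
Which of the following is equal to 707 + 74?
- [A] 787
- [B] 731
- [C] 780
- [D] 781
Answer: D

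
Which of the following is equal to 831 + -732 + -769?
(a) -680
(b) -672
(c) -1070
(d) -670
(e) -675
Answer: d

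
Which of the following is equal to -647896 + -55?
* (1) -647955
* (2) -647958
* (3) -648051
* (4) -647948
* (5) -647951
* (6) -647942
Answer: 5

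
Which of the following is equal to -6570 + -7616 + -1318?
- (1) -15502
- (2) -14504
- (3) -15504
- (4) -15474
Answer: 3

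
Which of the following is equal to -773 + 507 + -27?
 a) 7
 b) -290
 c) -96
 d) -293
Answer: d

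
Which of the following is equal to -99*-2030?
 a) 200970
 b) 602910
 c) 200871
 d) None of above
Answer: a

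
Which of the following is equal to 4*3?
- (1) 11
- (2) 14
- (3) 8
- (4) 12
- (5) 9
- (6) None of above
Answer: 4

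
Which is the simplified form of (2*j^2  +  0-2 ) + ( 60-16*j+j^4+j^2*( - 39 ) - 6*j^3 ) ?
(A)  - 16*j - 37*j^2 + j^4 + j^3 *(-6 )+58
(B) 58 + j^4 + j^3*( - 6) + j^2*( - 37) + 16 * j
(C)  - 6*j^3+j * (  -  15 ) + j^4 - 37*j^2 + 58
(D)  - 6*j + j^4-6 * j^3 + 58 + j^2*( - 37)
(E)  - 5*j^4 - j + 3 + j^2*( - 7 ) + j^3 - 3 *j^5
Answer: A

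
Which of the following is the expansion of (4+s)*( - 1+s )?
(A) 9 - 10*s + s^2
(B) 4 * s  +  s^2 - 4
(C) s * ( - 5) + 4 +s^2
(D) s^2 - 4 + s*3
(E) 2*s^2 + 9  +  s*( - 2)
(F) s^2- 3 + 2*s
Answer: D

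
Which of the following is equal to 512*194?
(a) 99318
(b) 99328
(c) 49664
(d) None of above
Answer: b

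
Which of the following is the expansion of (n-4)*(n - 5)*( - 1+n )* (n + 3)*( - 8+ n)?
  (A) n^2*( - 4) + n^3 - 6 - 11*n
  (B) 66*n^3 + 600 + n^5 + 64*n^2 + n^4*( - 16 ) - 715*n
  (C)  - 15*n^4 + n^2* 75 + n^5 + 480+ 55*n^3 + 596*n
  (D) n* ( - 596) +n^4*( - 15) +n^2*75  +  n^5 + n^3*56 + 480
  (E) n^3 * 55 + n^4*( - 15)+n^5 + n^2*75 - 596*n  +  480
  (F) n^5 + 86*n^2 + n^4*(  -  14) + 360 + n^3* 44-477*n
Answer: E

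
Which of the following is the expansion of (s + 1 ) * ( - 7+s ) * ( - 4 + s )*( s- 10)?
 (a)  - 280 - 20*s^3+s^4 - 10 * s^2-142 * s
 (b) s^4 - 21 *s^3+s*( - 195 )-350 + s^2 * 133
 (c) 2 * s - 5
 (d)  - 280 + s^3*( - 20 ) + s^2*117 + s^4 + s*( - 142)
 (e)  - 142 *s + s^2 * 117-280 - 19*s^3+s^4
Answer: d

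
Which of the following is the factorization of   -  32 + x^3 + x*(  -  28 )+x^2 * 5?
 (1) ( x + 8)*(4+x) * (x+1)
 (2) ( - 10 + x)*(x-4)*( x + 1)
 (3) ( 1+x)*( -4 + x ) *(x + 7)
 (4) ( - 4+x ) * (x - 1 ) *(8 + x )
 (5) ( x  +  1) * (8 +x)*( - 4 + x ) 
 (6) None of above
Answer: 5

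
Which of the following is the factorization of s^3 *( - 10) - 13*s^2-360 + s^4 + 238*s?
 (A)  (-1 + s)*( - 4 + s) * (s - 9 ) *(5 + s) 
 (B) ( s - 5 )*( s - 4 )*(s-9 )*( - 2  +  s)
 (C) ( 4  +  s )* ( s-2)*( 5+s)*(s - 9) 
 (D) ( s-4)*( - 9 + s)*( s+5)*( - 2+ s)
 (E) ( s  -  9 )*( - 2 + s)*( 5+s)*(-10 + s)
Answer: D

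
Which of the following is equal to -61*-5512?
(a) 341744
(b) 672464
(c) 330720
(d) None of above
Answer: d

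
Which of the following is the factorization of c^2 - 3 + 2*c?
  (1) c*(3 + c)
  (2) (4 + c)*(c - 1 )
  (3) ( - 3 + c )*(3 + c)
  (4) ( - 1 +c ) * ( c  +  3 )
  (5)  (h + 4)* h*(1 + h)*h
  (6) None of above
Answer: 4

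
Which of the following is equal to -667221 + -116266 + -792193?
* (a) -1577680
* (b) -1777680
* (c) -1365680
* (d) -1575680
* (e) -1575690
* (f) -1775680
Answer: d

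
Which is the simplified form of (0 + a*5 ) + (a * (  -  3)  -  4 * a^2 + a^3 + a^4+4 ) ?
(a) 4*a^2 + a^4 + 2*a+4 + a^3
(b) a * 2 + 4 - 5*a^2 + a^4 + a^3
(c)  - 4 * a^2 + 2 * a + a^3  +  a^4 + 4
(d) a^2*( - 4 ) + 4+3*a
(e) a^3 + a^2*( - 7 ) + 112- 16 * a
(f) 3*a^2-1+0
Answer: c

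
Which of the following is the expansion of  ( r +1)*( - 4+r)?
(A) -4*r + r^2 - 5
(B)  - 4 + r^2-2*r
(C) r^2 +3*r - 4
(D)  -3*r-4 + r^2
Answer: D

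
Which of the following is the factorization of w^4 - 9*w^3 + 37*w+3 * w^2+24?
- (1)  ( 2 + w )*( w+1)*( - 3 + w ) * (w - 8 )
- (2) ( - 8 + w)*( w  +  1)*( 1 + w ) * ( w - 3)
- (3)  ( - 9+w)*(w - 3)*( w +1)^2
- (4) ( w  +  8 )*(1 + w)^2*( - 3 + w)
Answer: 2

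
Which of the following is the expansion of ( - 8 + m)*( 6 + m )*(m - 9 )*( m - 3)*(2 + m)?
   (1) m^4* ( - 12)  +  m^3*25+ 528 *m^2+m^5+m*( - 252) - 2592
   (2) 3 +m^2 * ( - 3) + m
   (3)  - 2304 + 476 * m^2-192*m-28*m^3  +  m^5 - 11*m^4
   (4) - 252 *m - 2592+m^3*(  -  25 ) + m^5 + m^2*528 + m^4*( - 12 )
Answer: 4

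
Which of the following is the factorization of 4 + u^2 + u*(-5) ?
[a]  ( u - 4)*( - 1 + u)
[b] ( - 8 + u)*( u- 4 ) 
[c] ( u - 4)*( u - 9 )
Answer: a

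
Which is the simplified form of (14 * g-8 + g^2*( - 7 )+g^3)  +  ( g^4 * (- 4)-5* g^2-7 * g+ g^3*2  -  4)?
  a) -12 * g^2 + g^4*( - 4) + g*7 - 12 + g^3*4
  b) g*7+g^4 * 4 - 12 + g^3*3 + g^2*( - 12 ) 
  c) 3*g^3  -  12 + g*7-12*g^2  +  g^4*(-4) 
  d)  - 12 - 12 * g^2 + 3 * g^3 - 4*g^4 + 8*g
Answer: c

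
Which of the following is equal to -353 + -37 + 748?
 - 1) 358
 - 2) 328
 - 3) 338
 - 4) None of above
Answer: 1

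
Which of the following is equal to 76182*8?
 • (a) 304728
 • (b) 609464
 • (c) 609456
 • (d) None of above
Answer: c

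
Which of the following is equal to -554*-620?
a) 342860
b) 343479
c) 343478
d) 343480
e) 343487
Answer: d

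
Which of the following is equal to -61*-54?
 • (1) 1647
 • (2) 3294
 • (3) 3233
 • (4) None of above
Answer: 2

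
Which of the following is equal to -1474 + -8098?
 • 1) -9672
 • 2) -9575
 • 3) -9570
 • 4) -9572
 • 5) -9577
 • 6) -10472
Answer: 4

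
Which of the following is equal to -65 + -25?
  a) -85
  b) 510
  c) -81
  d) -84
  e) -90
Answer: e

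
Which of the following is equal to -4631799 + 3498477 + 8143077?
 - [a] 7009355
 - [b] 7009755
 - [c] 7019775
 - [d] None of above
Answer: b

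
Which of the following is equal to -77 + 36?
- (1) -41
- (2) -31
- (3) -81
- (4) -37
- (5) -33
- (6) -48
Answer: 1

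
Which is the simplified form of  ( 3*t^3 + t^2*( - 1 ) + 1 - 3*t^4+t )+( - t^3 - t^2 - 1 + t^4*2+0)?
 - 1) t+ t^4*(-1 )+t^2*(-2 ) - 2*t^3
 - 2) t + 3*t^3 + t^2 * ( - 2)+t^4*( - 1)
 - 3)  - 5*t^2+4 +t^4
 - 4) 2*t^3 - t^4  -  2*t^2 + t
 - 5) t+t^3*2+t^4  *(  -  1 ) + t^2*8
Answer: 4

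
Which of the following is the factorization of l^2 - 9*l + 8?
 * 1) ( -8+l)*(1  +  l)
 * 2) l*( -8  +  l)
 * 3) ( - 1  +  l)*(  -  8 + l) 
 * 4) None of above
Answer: 3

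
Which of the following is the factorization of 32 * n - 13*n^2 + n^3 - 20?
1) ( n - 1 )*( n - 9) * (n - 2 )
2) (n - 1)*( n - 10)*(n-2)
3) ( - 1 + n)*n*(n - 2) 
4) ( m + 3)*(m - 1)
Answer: 2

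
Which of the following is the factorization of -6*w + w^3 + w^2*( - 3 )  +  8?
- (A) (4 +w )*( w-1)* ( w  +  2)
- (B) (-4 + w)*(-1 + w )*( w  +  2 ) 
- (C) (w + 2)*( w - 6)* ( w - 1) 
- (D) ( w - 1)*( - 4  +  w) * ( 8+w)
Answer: B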